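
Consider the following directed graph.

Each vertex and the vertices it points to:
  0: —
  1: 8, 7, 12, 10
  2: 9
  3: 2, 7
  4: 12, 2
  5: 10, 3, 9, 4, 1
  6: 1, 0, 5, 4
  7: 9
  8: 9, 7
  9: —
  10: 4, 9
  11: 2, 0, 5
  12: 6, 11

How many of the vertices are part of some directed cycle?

A vertex is on a directed cycle iff it belongs to a strongly connected component of size ≥ 2 (or has a self-loop).
The vertices on cycles are {1, 4, 5, 6, 10, 11, 12} — 7 in total.

7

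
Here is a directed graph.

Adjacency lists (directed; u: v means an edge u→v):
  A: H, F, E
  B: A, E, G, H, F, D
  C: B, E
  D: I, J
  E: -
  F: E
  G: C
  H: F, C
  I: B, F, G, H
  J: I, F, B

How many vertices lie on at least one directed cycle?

8

A vertex is on a directed cycle iff it belongs to a strongly connected component of size ≥ 2 (or has a self-loop).
The vertices on cycles are {A, B, C, D, G, H, I, J} — 8 in total.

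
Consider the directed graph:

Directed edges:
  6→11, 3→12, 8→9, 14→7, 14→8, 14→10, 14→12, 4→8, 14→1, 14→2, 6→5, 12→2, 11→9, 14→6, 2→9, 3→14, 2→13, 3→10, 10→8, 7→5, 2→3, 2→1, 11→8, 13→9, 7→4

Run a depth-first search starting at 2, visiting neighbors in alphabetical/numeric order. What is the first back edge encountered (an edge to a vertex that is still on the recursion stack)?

12->2

DFS from 2 (visiting neighbors in alphabetical/numeric order); mark gray on enter, black on exit:
2 gray
  1 gray
  1 black
  3 gray
    10 gray
      8 gray
        9 gray
        9 black
      8 black
    10 black
    12 gray
      12→2: 2 is gray → back edge
First back edge: 12 → 2.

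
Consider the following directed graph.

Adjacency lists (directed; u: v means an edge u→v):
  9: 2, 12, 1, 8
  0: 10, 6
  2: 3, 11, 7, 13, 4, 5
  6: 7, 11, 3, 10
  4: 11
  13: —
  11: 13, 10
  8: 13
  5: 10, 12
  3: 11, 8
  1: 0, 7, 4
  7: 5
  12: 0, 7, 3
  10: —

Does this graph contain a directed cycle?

DFS with white/gray/black marking, starting from 7:
7 gray
  5 gray
    10 gray
    10 black
    12 gray
      0 gray
        0→10: 10 black — skip
        6 gray
          6→7: 7 is gray → back edge
Back edge found, so a cycle exists: 7 → 5 → 12 → 0 → 6 → 7.

Yes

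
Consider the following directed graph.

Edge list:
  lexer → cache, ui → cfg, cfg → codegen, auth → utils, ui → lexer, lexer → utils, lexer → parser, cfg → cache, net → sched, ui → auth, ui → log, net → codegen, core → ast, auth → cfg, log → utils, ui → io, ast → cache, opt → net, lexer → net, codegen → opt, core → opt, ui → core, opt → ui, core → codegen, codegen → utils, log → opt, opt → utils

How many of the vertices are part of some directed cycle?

A vertex is on a directed cycle iff it belongs to a strongly connected component of size ≥ 2 (or has a self-loop).
The vertices on cycles are {ui, cfg, log, net, opt, auth, core, lexer, codegen} — 9 in total.

9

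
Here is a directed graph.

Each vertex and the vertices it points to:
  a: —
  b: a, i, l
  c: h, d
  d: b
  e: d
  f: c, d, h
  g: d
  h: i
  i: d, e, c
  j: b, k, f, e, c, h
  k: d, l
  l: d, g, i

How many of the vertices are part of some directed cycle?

8

A vertex is on a directed cycle iff it belongs to a strongly connected component of size ≥ 2 (or has a self-loop).
The vertices on cycles are {b, c, d, e, g, h, i, l} — 8 in total.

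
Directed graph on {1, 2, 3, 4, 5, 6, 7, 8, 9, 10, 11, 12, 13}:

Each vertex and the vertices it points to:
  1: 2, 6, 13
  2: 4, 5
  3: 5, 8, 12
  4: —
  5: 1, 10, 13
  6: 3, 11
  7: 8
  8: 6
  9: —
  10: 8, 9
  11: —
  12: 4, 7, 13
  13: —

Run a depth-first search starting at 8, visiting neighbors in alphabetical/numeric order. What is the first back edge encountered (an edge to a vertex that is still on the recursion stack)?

2->5

DFS from 8 (visiting neighbors in alphabetical/numeric order); mark gray on enter, black on exit:
8 gray
  6 gray
    3 gray
      5 gray
        1 gray
          2 gray
            4 gray
            4 black
            2→5: 5 is gray → back edge
First back edge: 2 → 5.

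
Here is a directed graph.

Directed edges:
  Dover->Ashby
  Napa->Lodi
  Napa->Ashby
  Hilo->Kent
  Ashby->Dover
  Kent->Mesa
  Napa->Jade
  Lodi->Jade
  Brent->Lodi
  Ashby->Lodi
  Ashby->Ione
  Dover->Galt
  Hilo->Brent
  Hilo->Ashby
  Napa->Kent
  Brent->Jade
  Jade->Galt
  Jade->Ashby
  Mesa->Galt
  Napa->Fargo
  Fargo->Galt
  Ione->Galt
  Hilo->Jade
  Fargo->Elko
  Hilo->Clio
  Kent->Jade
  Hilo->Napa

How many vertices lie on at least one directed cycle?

4

A vertex is on a directed cycle iff it belongs to a strongly connected component of size ≥ 2 (or has a self-loop).
The vertices on cycles are {Jade, Lodi, Ashby, Dover} — 4 in total.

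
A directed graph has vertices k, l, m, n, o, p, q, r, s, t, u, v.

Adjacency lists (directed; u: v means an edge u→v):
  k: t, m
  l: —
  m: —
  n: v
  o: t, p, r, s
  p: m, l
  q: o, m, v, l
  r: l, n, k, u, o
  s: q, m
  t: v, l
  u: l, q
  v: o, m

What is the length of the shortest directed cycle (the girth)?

For each vertex v, BFS finds the shortest path from v back to v.
The shortest such closed walk is r → o → r, length 2.

2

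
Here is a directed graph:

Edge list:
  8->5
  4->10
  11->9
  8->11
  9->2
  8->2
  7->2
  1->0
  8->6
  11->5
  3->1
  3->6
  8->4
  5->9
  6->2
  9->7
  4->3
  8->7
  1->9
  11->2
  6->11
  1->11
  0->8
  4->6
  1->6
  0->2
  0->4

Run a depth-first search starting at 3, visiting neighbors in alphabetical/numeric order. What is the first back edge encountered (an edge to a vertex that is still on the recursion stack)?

4->3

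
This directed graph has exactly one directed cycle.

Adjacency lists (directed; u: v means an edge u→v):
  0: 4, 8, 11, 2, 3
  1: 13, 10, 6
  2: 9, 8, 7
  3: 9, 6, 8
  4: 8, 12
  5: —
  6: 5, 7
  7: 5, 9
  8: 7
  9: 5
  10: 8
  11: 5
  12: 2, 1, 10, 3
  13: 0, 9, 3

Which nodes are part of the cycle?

0, 1, 4, 12, 13

DFS with gray/black marking from 1:
1 gray
  13 gray
    0 gray
      4 gray
        8 gray
          7 gray
            5 gray
            5 black
            9 gray
              9→5: 5 black — skip
            9 black
          7 black
        8 black
        12 gray
          2 gray
            2→9: 9 black — skip
            2→8: 8 black — skip
            2→7: 7 black — skip
          2 black
          12→1: 1 is gray → back edge
Back edge closes the cycle 1 → 13 → 0 → 4 → 12 → 1; its vertices are {0, 1, 4, 12, 13}.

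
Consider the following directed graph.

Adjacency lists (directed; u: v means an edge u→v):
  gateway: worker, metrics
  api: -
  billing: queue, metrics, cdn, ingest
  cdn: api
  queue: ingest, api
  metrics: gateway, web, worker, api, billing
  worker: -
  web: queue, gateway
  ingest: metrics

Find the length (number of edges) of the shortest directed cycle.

2

For each vertex v, BFS finds the shortest path from v back to v.
The shortest such closed walk is billing → metrics → billing, length 2.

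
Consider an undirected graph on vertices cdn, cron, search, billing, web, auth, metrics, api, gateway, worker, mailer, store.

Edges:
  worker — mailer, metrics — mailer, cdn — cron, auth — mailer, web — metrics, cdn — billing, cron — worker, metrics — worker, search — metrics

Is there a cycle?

Yes

DFS, tracking each vertex's parent; an edge to a visited non-parent vertex closes a cycle.
Start from billing:
visit billing (parent –)
  visit cdn (parent billing)
    visit cron (parent cdn)
      visit worker (parent cron)
        visit mailer (parent worker)
          visit auth (parent mailer)
            auth–mailer: parent, skip
          visit metrics (parent mailer)
            visit web (parent metrics)
              web–metrics: parent, skip
            visit search (parent metrics)
              search–metrics: parent, skip
            metrics–mailer: parent, skip
            metrics–worker: worker visited and ≠ parent → cycle
Cycle: worker – mailer – metrics – worker.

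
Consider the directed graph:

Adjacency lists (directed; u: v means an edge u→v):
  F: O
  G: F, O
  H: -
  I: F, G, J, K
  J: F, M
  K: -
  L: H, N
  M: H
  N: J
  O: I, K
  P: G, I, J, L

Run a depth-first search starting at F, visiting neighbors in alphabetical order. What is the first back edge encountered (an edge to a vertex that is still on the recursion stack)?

I→F

DFS from F (visiting neighbors in alphabetical order); mark gray on enter, black on exit:
F gray
  O gray
    I gray
      I→F: F is gray → back edge
First back edge: I → F.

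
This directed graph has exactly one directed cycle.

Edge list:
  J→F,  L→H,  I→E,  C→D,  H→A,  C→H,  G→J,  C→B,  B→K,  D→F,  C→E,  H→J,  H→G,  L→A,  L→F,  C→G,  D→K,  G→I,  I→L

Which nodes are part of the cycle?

G, H, I, L

DFS with gray/black marking from G:
G gray
  J gray
    F gray
    F black
  J black
  I gray
    L gray
      L→F: F black — skip
      H gray
        H→J: J black — skip
        H→G: G is gray → back edge
Back edge closes the cycle G → I → L → H → G; its vertices are {G, H, I, L}.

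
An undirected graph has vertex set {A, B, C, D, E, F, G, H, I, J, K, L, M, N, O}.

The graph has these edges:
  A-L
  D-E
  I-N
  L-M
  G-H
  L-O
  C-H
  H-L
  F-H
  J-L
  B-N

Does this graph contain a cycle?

No

DFS, tracking each vertex's parent; an edge to a visited non-parent vertex closes a cycle.
Start from H:
visit H (parent –)
  visit G (parent H)
    G–H: parent, skip
  visit L (parent H)
    visit J (parent L)
      J–L: parent, skip
    visit M (parent L)
      M–L: parent, skip
    L–H: parent, skip
    visit O (parent L)
      O–L: parent, skip
    visit A (parent L)
      A–L: parent, skip
  visit F (parent H)
    F–H: parent, skip
  visit C (parent H)
    C–H: parent, skip
visit B (parent –)
  visit N (parent B)
    visit I (parent N)
      I–N: parent, skip
    N–B: parent, skip
visit D (parent –)
  visit E (parent D)
    E–D: parent, skip
visit K (parent –)
No non-parent visited neighbor found — the graph is a forest.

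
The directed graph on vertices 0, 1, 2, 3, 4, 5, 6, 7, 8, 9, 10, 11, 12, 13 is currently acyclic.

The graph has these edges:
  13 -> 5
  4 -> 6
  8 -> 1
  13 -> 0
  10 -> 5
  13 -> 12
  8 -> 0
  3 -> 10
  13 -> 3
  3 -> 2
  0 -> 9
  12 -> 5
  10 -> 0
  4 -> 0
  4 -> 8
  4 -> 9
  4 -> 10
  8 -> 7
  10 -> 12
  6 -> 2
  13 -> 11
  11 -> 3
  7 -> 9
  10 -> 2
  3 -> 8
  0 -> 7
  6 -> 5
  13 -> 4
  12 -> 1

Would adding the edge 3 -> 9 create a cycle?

Adding 3→9 creates a cycle iff 9 can already reach 3.
Explore from 9: no path reaches 3. The graph stays acyclic.

No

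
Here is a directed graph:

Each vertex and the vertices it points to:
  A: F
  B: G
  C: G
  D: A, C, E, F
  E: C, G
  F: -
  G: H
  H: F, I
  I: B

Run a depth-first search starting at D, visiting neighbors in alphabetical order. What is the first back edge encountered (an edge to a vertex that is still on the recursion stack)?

DFS from D (visiting neighbors in alphabetical order); mark gray on enter, black on exit:
D gray
  A gray
    F gray
    F black
  A black
  C gray
    G gray
      H gray
        H→F: F black — skip
        I gray
          B gray
            B→G: G is gray → back edge
First back edge: B → G.

B→G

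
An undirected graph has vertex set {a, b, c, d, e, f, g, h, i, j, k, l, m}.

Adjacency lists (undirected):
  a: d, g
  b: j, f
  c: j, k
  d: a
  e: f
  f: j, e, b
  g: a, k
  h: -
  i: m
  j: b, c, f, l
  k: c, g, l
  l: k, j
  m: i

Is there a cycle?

Yes

DFS, tracking each vertex's parent; an edge to a visited non-parent vertex closes a cycle.
Start from g:
visit g (parent –)
  visit a (parent g)
    visit d (parent a)
      d–a: parent, skip
    a–g: parent, skip
  visit k (parent g)
    visit c (parent k)
      visit j (parent c)
        visit b (parent j)
          b–j: parent, skip
          visit f (parent b)
            f–j: j visited and ≠ parent → cycle
Cycle: j – b – f – j.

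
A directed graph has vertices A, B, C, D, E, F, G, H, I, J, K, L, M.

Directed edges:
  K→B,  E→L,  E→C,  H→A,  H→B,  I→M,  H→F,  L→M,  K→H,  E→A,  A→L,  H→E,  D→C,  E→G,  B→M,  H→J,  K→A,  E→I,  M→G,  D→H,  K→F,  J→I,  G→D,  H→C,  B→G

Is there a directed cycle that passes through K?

No

K lies on a cycle iff there is a path from K back to itself.
Exploring from K, it never reaches itself; equivalently, its strongly connected component is a singleton.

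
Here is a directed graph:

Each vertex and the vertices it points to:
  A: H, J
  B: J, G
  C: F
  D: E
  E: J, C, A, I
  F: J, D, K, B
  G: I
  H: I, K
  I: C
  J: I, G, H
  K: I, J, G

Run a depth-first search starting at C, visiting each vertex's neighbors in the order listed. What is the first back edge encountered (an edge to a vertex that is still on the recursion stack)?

I→C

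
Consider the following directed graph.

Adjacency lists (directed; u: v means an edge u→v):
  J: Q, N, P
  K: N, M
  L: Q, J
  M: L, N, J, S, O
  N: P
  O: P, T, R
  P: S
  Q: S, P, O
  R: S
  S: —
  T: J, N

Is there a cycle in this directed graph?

DFS with white/gray/black marking, starting from N:
N gray
  P gray
    S gray
    S black
  P black
N black
J gray
  Q gray
    Q→S: S black — skip
    Q→P: P black — skip
    O gray
      O→P: P black — skip
      T gray
        T→J: J is gray → back edge
Back edge found, so a cycle exists: J → Q → O → T → J.

Yes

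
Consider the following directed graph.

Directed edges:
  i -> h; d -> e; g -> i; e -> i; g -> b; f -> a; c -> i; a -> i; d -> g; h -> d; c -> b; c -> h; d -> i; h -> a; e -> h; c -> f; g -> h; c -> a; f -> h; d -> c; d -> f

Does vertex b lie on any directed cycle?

b lies on a cycle iff there is a path from b back to itself.
Exploring from b, it never reaches itself; equivalently, its strongly connected component is a singleton.

No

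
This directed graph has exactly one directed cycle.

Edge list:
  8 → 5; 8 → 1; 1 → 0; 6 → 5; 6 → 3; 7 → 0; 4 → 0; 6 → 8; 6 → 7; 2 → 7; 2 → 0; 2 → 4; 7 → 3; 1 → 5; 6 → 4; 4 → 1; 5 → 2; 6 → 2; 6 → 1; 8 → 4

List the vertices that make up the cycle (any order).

1, 2, 4, 5

DFS with gray/black marking from 5:
5 gray
  2 gray
    0 gray
    0 black
    7 gray
      3 gray
      3 black
      7→0: 0 black — skip
    7 black
    4 gray
      4→0: 0 black — skip
      1 gray
        1→5: 5 is gray → back edge
Back edge closes the cycle 5 → 2 → 4 → 1 → 5; its vertices are {1, 2, 4, 5}.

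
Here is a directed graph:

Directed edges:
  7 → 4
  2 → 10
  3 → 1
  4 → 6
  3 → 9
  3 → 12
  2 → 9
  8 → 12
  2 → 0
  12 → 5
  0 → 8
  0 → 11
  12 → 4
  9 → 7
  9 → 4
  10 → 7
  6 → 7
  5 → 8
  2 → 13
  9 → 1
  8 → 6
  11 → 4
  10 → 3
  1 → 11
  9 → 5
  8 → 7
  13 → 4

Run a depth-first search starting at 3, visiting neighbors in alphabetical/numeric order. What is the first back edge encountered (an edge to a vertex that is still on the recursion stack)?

DFS from 3 (visiting neighbors in alphabetical/numeric order); mark gray on enter, black on exit:
3 gray
  1 gray
    11 gray
      4 gray
        6 gray
          7 gray
            7→4: 4 is gray → back edge
First back edge: 7 → 4.

7->4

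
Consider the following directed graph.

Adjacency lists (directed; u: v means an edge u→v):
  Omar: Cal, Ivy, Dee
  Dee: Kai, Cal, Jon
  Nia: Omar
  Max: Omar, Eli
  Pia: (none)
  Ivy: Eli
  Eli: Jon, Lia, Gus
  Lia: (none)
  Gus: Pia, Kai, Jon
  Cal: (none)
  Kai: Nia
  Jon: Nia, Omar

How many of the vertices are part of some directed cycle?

A vertex is on a directed cycle iff it belongs to a strongly connected component of size ≥ 2 (or has a self-loop).
The vertices on cycles are {Dee, Eli, Gus, Ivy, Jon, Kai, Nia, Omar} — 8 in total.

8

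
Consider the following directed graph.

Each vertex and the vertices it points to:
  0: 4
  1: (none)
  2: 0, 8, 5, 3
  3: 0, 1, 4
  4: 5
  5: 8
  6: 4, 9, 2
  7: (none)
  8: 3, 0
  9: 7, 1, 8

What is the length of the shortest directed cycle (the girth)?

For each vertex v, BFS finds the shortest path from v back to v.
The shortest such closed walk is 8 → 3 → 4 → 5 → 8, length 4.

4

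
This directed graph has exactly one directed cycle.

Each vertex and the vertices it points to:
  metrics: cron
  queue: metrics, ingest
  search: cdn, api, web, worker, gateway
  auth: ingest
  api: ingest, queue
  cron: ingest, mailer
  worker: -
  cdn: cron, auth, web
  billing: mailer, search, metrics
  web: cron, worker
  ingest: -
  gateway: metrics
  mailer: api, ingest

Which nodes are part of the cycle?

DFS with gray/black marking from api:
api gray
  ingest gray
  ingest black
  queue gray
    metrics gray
      cron gray
        cron→ingest: ingest black — skip
        mailer gray
          mailer→api: api is gray → back edge
Back edge closes the cycle api → queue → metrics → cron → mailer → api; its vertices are {api, cron, queue, mailer, metrics}.

api, cron, queue, mailer, metrics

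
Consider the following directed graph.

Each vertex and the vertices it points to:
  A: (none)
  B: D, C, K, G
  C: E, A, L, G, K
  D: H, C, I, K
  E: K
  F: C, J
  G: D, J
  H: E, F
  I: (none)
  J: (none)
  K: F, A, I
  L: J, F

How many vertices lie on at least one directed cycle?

8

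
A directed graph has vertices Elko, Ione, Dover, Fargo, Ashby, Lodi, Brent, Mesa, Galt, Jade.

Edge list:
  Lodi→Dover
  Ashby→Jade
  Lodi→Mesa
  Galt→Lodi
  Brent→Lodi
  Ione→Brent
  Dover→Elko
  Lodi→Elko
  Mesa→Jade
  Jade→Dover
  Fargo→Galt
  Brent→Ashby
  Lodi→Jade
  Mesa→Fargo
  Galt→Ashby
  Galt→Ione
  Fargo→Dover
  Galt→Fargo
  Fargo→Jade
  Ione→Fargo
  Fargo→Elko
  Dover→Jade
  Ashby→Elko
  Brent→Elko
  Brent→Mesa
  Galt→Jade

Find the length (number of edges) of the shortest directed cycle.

2

For each vertex v, BFS finds the shortest path from v back to v.
The shortest such closed walk is Galt → Fargo → Galt, length 2.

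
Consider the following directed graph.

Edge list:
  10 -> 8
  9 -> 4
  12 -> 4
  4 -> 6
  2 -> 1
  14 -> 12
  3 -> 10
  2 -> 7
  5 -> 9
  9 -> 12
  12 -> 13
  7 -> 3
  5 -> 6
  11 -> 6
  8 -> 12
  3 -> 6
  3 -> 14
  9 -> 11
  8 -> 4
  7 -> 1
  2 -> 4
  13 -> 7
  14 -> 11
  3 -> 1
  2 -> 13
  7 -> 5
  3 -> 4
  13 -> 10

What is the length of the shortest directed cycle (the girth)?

For each vertex v, BFS finds the shortest path from v back to v.
The shortest such closed walk is 13 → 10 → 8 → 12 → 13, length 4.

4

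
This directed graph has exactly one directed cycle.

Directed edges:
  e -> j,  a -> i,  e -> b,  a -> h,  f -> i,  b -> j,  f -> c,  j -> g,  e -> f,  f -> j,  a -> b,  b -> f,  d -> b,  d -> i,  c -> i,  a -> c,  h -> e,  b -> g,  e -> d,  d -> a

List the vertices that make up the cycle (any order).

a, d, e, h

DFS with gray/black marking from e:
e gray
  b gray
    g gray
    g black
    j gray
      j→g: g black — skip
    j black
    f gray
      i gray
      i black
      f→j: j black — skip
      c gray
        c→i: i black — skip
      c black
    f black
  b black
  d gray
    a gray
      a→b: b black — skip
      a→i: i black — skip
      a→c: c black — skip
      h gray
        h→e: e is gray → back edge
Back edge closes the cycle e → d → a → h → e; its vertices are {a, d, e, h}.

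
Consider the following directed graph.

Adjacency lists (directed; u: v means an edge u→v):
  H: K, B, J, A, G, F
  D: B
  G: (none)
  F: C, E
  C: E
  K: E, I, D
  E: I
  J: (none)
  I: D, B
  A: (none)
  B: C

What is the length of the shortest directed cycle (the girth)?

4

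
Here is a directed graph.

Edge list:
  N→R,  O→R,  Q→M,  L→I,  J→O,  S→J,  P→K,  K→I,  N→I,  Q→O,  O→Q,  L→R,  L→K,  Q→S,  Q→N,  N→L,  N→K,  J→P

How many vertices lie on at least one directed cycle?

4

A vertex is on a directed cycle iff it belongs to a strongly connected component of size ≥ 2 (or has a self-loop).
The vertices on cycles are {J, O, Q, S} — 4 in total.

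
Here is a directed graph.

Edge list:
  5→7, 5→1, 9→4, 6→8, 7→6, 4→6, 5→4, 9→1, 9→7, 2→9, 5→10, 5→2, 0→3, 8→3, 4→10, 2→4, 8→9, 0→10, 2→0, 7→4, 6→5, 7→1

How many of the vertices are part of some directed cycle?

7

A vertex is on a directed cycle iff it belongs to a strongly connected component of size ≥ 2 (or has a self-loop).
The vertices on cycles are {2, 4, 5, 6, 7, 8, 9} — 7 in total.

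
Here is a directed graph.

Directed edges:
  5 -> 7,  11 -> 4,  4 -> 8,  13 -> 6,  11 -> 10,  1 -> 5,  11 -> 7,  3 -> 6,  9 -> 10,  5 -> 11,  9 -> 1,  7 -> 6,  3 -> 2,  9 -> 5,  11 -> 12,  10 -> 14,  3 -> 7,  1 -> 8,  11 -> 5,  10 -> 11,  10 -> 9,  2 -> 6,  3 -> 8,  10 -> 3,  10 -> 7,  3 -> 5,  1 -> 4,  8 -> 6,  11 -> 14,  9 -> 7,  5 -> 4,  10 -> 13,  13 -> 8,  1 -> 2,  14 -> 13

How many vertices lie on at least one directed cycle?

A vertex is on a directed cycle iff it belongs to a strongly connected component of size ≥ 2 (or has a self-loop).
The vertices on cycles are {1, 3, 5, 9, 10, 11} — 6 in total.

6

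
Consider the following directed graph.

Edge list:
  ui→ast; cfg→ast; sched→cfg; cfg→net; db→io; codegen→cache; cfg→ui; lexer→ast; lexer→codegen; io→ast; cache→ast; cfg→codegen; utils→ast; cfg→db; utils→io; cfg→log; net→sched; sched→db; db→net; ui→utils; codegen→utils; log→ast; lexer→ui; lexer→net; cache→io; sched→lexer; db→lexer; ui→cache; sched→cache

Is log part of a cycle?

log lies on a cycle iff there is a path from log back to itself.
Exploring from log, it never reaches itself; equivalently, its strongly connected component is a singleton.

No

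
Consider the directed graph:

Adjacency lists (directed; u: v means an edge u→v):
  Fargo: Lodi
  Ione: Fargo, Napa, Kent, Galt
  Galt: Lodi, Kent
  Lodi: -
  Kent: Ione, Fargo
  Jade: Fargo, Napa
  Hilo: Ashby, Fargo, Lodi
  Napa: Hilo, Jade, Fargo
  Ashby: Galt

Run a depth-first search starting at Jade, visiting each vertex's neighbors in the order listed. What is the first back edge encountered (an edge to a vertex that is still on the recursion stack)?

Ione→Napa

DFS from Jade (visiting each vertex's neighbors in the order listed); mark gray on enter, black on exit:
Jade gray
  Fargo gray
    Lodi gray
    Lodi black
  Fargo black
  Napa gray
    Hilo gray
      Ashby gray
        Galt gray
          Galt→Lodi: Lodi black — skip
          Kent gray
            Ione gray
              Ione→Fargo: Fargo black — skip
              Ione→Napa: Napa is gray → back edge
First back edge: Ione → Napa.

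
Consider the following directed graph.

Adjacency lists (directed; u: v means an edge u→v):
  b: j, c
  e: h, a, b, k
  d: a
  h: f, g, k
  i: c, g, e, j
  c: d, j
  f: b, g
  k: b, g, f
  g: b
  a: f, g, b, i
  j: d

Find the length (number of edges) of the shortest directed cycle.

For each vertex v, BFS finds the shortest path from v back to v.
The shortest such closed walk is i → e → a → i, length 3.

3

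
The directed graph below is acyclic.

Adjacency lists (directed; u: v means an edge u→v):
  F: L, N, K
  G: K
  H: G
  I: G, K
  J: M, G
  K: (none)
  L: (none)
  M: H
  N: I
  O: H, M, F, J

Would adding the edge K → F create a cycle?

Yes

Adding K→F creates a cycle iff F can already reach K.
Path from F: F → K.
So F → … → K → F is a cycle.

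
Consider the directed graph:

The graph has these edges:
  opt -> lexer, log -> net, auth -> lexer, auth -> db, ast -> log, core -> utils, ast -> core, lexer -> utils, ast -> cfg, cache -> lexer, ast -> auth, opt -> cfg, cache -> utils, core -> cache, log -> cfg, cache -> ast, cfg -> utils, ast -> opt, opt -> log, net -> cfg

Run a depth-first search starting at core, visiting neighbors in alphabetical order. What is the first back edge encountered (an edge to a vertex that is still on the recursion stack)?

ast->core

DFS from core (visiting neighbors in alphabetical order); mark gray on enter, black on exit:
core gray
  cache gray
    ast gray
      auth gray
        db gray
        db black
        lexer gray
          utils gray
          utils black
        lexer black
      auth black
      cfg gray
        cfg→utils: utils black — skip
      cfg black
      ast→core: core is gray → back edge
First back edge: ast → core.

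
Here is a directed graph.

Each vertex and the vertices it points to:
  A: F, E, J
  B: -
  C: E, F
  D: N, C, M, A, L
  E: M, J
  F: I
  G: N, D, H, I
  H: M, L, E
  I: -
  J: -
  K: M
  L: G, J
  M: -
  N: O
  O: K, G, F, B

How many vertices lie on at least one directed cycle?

A vertex is on a directed cycle iff it belongs to a strongly connected component of size ≥ 2 (or has a self-loop).
The vertices on cycles are {D, G, H, L, N, O} — 6 in total.

6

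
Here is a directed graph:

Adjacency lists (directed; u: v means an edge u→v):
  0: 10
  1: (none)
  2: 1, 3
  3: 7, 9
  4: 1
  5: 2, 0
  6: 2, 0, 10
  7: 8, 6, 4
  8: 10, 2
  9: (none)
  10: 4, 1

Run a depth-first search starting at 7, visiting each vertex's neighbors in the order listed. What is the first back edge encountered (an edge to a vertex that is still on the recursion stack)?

DFS from 7 (visiting each vertex's neighbors in the order listed); mark gray on enter, black on exit:
7 gray
  8 gray
    10 gray
      4 gray
        1 gray
        1 black
      4 black
      10→1: 1 black — skip
    10 black
    2 gray
      2→1: 1 black — skip
      3 gray
        3→7: 7 is gray → back edge
First back edge: 3 → 7.

3->7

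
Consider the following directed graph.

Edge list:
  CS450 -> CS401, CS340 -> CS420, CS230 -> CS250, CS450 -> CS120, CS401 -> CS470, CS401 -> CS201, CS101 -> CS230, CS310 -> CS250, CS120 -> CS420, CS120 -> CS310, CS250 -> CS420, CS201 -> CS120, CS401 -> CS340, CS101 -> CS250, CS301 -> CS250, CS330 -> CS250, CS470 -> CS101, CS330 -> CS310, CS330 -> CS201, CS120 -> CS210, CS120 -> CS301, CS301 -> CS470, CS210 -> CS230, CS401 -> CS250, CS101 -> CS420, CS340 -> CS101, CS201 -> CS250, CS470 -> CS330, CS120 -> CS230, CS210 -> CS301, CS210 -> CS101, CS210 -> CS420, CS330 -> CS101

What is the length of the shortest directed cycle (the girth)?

For each vertex v, BFS finds the shortest path from v back to v.
The shortest such closed walk is CS120 → CS301 → CS470 → CS330 → CS201 → CS120, length 5.

5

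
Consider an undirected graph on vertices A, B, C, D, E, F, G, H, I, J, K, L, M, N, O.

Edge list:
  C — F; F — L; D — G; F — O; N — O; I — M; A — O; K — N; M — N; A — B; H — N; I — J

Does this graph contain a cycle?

No

DFS, tracking each vertex's parent; an edge to a visited non-parent vertex closes a cycle.
Start from N:
visit N (parent –)
  visit H (parent N)
    H–N: parent, skip
  visit O (parent N)
    visit A (parent O)
      A–O: parent, skip
      visit B (parent A)
        B–A: parent, skip
    O–N: parent, skip
    visit F (parent O)
      F–O: parent, skip
      visit L (parent F)
        L–F: parent, skip
      visit C (parent F)
        C–F: parent, skip
  visit K (parent N)
    K–N: parent, skip
  visit M (parent N)
    visit I (parent M)
      visit J (parent I)
        J–I: parent, skip
      I–M: parent, skip
    M–N: parent, skip
visit D (parent –)
  visit G (parent D)
    G–D: parent, skip
visit E (parent –)
No non-parent visited neighbor found — the graph is a forest.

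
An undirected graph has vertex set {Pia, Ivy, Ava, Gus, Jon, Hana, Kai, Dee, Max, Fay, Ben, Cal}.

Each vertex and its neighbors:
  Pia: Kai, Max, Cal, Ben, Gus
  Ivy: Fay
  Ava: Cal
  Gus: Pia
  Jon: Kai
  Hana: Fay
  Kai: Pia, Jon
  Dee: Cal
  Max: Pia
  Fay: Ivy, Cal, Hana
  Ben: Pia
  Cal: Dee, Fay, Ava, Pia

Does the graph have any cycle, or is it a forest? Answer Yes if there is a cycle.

No

DFS, tracking each vertex's parent; an edge to a visited non-parent vertex closes a cycle.
Start from Cal:
visit Cal (parent –)
  visit Dee (parent Cal)
    Dee–Cal: parent, skip
  visit Fay (parent Cal)
    visit Ivy (parent Fay)
      Ivy–Fay: parent, skip
    Fay–Cal: parent, skip
    visit Hana (parent Fay)
      Hana–Fay: parent, skip
  visit Ava (parent Cal)
    Ava–Cal: parent, skip
  visit Pia (parent Cal)
    visit Kai (parent Pia)
      Kai–Pia: parent, skip
      visit Jon (parent Kai)
        Jon–Kai: parent, skip
    visit Max (parent Pia)
      Max–Pia: parent, skip
    Pia–Cal: parent, skip
    visit Ben (parent Pia)
      Ben–Pia: parent, skip
    visit Gus (parent Pia)
      Gus–Pia: parent, skip
No non-parent visited neighbor found — the graph is a forest.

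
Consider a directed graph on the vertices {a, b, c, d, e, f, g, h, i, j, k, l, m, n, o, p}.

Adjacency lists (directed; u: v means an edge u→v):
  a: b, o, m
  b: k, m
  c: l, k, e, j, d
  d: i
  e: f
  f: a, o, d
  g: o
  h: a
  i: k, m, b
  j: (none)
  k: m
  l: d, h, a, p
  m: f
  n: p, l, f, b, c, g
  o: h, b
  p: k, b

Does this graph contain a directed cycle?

DFS with white/gray/black marking, starting from b:
b gray
  k gray
    m gray
      f gray
        a gray
          a→b: b is gray → back edge
Back edge found, so a cycle exists: b → k → m → f → a → b.

Yes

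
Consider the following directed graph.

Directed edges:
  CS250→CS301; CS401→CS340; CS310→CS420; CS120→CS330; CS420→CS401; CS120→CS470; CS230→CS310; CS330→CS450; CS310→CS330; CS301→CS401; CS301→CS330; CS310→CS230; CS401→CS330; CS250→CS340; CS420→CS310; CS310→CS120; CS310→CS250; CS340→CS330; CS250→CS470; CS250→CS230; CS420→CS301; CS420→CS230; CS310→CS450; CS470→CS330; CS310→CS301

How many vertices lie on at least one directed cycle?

4

A vertex is on a directed cycle iff it belongs to a strongly connected component of size ≥ 2 (or has a self-loop).
The vertices on cycles are {CS230, CS250, CS310, CS420} — 4 in total.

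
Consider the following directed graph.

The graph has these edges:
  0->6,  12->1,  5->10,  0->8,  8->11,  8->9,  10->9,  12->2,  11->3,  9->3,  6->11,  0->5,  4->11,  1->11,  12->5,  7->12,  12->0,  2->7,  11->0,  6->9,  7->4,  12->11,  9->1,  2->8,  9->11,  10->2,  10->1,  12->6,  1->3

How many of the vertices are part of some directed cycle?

12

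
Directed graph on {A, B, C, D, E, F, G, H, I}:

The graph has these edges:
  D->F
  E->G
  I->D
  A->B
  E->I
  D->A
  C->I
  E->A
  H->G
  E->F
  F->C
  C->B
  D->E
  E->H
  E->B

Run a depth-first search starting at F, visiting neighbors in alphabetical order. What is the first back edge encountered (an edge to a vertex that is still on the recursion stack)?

E→F

DFS from F (visiting neighbors in alphabetical order); mark gray on enter, black on exit:
F gray
  C gray
    B gray
    B black
    I gray
      D gray
        A gray
          A→B: B black — skip
        A black
        E gray
          E→A: A black — skip
          E→B: B black — skip
          E→F: F is gray → back edge
First back edge: E → F.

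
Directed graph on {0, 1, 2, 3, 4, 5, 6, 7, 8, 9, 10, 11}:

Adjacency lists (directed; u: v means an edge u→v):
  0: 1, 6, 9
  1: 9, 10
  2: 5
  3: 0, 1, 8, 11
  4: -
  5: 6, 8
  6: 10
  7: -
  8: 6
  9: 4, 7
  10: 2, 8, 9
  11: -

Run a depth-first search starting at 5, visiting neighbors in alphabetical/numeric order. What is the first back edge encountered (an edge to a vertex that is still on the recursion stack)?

2->5

DFS from 5 (visiting neighbors in alphabetical/numeric order); mark gray on enter, black on exit:
5 gray
  6 gray
    10 gray
      2 gray
        2→5: 5 is gray → back edge
First back edge: 2 → 5.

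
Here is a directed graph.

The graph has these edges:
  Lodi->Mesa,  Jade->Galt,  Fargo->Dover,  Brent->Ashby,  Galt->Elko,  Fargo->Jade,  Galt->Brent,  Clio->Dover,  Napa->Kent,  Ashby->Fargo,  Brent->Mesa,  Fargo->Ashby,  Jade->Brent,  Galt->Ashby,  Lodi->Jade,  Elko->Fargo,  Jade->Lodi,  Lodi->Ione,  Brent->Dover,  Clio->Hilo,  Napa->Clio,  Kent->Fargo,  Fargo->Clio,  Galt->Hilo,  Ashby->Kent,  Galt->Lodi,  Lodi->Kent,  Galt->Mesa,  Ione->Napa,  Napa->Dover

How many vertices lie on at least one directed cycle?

A vertex is on a directed cycle iff it belongs to a strongly connected component of size ≥ 2 (or has a self-loop).
The vertices on cycles are {Elko, Galt, Ione, Jade, Kent, Lodi, Napa, Ashby, Brent, Fargo} — 10 in total.

10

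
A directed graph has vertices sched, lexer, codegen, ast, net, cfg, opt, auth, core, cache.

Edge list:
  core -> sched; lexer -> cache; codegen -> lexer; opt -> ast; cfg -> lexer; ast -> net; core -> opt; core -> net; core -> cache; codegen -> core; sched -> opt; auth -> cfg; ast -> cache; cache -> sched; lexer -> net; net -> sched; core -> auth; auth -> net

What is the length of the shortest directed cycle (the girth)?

4

For each vertex v, BFS finds the shortest path from v back to v.
The shortest such closed walk is sched → opt → ast → net → sched, length 4.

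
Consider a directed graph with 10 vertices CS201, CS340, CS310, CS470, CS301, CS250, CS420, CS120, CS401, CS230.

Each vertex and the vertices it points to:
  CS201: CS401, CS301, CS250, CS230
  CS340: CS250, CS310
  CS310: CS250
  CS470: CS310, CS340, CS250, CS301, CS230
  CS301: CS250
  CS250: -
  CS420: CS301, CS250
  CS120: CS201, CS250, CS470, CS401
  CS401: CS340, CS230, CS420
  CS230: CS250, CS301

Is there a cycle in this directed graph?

No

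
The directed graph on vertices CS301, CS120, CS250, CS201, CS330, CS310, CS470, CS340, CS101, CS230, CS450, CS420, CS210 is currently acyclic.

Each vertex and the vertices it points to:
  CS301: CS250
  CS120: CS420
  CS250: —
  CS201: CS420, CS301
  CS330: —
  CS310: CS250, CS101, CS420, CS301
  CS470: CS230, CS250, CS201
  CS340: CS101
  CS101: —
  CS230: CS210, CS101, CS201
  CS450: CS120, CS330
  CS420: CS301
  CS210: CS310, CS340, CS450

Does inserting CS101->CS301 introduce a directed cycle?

Adding CS101→CS301 creates a cycle iff CS301 can already reach CS101.
Explore from CS301: no path reaches CS101. The graph stays acyclic.

No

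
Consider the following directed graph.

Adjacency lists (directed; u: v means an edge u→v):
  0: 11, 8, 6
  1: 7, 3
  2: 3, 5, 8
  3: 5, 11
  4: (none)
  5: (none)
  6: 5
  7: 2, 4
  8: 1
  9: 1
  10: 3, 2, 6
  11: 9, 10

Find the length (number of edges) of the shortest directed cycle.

For each vertex v, BFS finds the shortest path from v back to v.
The shortest such closed walk is 11 → 10 → 3 → 11, length 3.

3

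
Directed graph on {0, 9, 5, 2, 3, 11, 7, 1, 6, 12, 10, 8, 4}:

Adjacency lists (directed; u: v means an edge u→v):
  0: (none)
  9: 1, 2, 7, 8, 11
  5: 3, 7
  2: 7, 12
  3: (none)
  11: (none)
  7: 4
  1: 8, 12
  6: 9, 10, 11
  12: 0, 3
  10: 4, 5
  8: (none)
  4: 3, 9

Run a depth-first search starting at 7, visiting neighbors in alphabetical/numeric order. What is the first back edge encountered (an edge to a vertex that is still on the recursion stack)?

DFS from 7 (visiting neighbors in alphabetical/numeric order); mark gray on enter, black on exit:
7 gray
  4 gray
    3 gray
    3 black
    9 gray
      1 gray
        8 gray
        8 black
        12 gray
          0 gray
          0 black
          12→3: 3 black — skip
        12 black
      1 black
      2 gray
        2→7: 7 is gray → back edge
First back edge: 2 → 7.

2→7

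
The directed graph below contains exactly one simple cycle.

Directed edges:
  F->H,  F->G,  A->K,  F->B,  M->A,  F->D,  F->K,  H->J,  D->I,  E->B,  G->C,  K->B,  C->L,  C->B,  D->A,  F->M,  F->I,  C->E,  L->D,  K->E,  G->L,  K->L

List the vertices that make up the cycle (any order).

A, D, K, L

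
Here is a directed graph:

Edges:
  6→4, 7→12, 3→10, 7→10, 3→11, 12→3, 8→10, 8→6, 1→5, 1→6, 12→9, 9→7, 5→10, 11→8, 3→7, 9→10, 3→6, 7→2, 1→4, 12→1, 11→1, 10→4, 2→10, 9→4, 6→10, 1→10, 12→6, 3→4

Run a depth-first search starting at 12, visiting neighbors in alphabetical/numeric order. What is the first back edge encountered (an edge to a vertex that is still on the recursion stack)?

7->12

DFS from 12 (visiting neighbors in alphabetical/numeric order); mark gray on enter, black on exit:
12 gray
  1 gray
    4 gray
    4 black
    5 gray
      10 gray
        10→4: 4 black — skip
      10 black
    5 black
    6 gray
      6→4: 4 black — skip
      6→10: 10 black — skip
    6 black
    1→10: 10 black — skip
  1 black
  3 gray
    3→4: 4 black — skip
    3→6: 6 black — skip
    7 gray
      2 gray
        2→10: 10 black — skip
      2 black
      7→10: 10 black — skip
      7→12: 12 is gray → back edge
First back edge: 7 → 12.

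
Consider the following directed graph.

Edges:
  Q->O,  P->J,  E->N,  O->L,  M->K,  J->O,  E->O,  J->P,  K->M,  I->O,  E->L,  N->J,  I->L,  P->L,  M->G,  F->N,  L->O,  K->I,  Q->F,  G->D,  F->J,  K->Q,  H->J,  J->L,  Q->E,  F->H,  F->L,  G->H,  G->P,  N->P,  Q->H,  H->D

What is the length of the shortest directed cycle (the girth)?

2

For each vertex v, BFS finds the shortest path from v back to v.
The shortest such closed walk is M → K → M, length 2.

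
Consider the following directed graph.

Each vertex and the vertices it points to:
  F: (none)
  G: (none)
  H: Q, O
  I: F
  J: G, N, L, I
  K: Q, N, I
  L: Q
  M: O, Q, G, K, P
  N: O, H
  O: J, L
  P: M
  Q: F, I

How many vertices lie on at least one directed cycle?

A vertex is on a directed cycle iff it belongs to a strongly connected component of size ≥ 2 (or has a self-loop).
The vertices on cycles are {H, J, M, N, O, P} — 6 in total.

6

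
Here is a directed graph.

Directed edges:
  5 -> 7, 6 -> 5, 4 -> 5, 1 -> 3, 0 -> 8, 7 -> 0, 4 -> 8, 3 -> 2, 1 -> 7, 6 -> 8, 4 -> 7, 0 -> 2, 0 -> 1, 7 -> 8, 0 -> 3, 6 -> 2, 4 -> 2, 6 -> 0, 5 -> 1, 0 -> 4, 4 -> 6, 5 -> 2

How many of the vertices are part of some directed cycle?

6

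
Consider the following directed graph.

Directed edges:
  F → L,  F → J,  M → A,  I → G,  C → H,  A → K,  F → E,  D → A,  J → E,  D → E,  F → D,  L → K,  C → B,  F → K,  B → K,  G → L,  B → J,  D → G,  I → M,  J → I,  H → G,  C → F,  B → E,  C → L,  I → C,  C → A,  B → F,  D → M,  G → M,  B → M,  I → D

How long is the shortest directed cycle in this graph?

For each vertex v, BFS finds the shortest path from v back to v.
The shortest such closed walk is C → B → J → I → C, length 4.

4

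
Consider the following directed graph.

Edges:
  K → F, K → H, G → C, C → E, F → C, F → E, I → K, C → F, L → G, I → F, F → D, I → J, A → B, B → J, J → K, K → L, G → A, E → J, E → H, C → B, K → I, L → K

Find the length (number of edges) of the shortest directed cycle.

2

For each vertex v, BFS finds the shortest path from v back to v.
The shortest such closed walk is K → L → K, length 2.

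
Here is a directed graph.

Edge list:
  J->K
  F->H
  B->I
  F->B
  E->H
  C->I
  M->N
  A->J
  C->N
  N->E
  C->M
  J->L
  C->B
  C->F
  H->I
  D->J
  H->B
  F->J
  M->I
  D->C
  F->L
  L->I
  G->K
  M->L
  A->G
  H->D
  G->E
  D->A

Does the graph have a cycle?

Yes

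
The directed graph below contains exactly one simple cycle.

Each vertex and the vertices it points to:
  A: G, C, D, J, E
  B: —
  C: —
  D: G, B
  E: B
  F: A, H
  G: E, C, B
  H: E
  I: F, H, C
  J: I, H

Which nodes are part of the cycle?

DFS with gray/black marking from A:
A gray
  G gray
    E gray
      B gray
      B black
    E black
    C gray
    C black
    G→B: B black — skip
  G black
  A→C: C black — skip
  D gray
    D→G: G black — skip
    D→B: B black — skip
  D black
  J gray
    I gray
      F gray
        F→A: A is gray → back edge
Back edge closes the cycle A → J → I → F → A; its vertices are {A, F, I, J}.

A, F, I, J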